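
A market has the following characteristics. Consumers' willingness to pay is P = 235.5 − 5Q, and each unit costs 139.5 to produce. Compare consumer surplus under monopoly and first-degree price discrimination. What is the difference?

Monopoly sets MR = MC: 235.5 − 10Q = 139.5 ⇒ Q = 9.6, P = 235.5 − 5·9.6 = 187.5.
CS = ½·(235.5 − 187.5)·9.6 = 230.4.
Under first-degree price discrimination the firm charges each unit its demand price and produces up to where P = MC, i.e. Q = 19.2. Consumer surplus is zero; producer surplus equals total surplus.
CS = 0.
Change in consumer surplus: 0 − 230.4 = −230.4.

CS falls by 230.4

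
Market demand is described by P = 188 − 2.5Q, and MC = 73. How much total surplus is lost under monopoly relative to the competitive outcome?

DWL = 661.25

Competitive firms price at marginal cost: P = 73, giving Q = 46.
The monopolist equates marginal revenue to marginal cost: 188 − 5Q = 73, so Q = 23. From demand, P = 130.5.
DWL is the triangle between Q = 23 and Q = 46: ½·(46 − 23)·(130.5 − 73) = 661.25.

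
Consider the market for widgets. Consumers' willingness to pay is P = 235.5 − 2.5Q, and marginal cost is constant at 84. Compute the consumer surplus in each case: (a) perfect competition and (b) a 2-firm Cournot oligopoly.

Perfect competition: P = MC = 84, so 235.5 − 2.5Q = 84 and Q = 60.6.
CS = ½·(235.5 − 84)·60.6 = 4590.45.
In a 2-firm Cournot equilibrium, symmetry and the first-order condition give q = (235.5 − 84)/(7.5) = 20.2. So Q = 40.4 and P = 134.5.
CS = ½·(235.5 − 134.5)·40.4 = 2040.2.

Competition: CS = 4590.45; Cournot: CS = 2040.2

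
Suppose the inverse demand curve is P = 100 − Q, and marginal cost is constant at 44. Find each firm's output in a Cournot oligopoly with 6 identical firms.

Cournot with 6 identical firms: the symmetric best-response condition is 100 − 7q = 44. Each firm produces q = 8, total output Q = 48, price P = 52.

q_i = 8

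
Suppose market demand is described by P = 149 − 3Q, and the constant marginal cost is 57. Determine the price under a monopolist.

P = 103

A monopolist chooses Q where MR = MC. MR = 149 − 6Q; setting this equal to 57 gives Q = 46/3 and P = 103.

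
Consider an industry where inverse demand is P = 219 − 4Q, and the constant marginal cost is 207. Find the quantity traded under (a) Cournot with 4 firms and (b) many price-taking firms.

Cournot: Q = 2.4; Competition: Q = 3

In a 4-firm Cournot equilibrium, symmetry and the first-order condition give q = (219 − 207)/(20) = 0.6. So Q = 2.4 and P = 209.4.
Under competition P = MC = 207, so Q = (219 − 207)/4 = 3.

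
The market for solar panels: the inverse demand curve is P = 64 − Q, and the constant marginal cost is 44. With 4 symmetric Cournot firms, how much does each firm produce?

With 4 symmetric Cournot firms, each firm's FOC gives 64 − 5q = 44, so q = 4, Q = 4·4 = 16, and P = 48.

q_i = 4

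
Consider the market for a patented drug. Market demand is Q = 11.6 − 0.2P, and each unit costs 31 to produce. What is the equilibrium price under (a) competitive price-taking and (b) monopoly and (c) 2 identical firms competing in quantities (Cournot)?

Competition: P = 31; Monopoly: P = 44.5; Cournot: P = 40

Inverting demand: P = 58 − 5Q.
Under competition P = MC = 31, so Q = (58 − 31)/5 = 5.4.
Monopoly sets MR = MC: 58 − 10Q = 31 ⇒ Q = 2.7, P = 58 − 5·2.7 = 44.5.
In a 2-firm Cournot equilibrium, symmetry and the first-order condition give q = (58 − 31)/(15) = 1.8. So Q = 3.6 and P = 40.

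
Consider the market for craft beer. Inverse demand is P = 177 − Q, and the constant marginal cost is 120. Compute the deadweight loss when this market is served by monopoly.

Competitive firms price at marginal cost: P = 120, giving Q = 57.
Monopoly sets MR = MC: 177 − 2Q = 120 ⇒ Q = 28.5, P = 177 − 28.5 = 148.5.
DWL is the triangle between Q = 28.5 and Q = 57: ½·(57 − 28.5)·(148.5 − 120) = 406.125.

DWL = 406.125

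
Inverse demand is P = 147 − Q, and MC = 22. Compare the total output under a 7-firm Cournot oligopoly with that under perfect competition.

Cournot: Q = 109.375; Competition: Q = 125

Cournot with 7 identical firms: the symmetric best-response condition is 147 − 8q = 22. Each firm produces q = 15.625, total output Q = 109.375, price P = 37.625.
Under competition P = MC = 22, so Q = (147 − 22)/1 = 125.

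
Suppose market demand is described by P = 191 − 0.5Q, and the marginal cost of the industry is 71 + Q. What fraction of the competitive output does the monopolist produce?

Monopoly sets MR = MC: 191 − Q = 71 + Q ⇒ Q = 60, P = 191 − 0.5·60 = 161.
Competitive equilibrium sets price equal to marginal cost: 191 − 0.5Q = 71 + Q, so Q = 80 and P = 151.
Ratio Q_m/Q_c = 60/80 = 0.75.

Q_m/Q_c = 0.75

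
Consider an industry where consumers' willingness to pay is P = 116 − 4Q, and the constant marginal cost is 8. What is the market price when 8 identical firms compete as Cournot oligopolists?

With 8 symmetric Cournot firms, each firm's FOC gives 116 − 36q = 8, so q = 3, Q = 8·3 = 24, and P = 20.

P = 20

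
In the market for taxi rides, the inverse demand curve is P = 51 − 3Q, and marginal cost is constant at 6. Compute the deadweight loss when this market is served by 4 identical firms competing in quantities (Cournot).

DWL = 13.5

Perfect competition: P = MC = 6, so 51 − 3Q = 6 and Q = 15.
Cournot with 4 identical firms: the symmetric best-response condition is 51 − 15q = 6. Each firm produces q = 3, total output Q = 12, price P = 15.
DWL is the triangle between Q = 12 and Q = 15: ½·(15 − 12)·(15 − 6) = 13.5.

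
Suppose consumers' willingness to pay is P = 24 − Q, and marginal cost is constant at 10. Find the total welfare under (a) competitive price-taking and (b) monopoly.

Competition: TS = 98; Monopoly: TS = 73.5

Competitive firms price at marginal cost: P = 10, giving Q = 14.
CS = ½·(24 − 10)·14 = 98; PS = (10 − 10)·14 = 0; TS = 98.
Monopoly sets MR = MC: 24 − 2Q = 10 ⇒ Q = 7, P = 24 − 7 = 17.
CS = ½·(24 − 17)·7 = 24.5; PS = (17 − 10)·7 = 49; TS = 73.5.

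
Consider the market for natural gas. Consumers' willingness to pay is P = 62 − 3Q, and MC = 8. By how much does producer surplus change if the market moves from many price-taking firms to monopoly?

Competitive firms price at marginal cost: P = 8, giving Q = 18.
PS = (8 − 8)·18 = 0.
Monopoly sets MR = MC: 62 − 6Q = 8 ⇒ Q = 9, P = 62 − 3·9 = 35.
PS = (35 − 8)·9 = 243.
Change in producer surplus: 243 − 0 = 243.

PS rises by 243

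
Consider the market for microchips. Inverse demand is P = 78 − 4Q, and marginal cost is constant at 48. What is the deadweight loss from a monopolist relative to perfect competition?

Under competition P = MC = 48, so Q = (78 − 48)/4 = 7.5.
Monopoly sets MR = MC: 78 − 8Q = 48 ⇒ Q = 3.75, P = 78 − 4·3.75 = 63.
DWL is the triangle between Q = 3.75 and Q = 7.5: ½·(7.5 − 3.75)·(63 − 48) = 28.125.

DWL = 28.125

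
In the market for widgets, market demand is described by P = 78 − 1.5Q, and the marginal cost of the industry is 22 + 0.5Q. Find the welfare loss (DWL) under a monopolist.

Competitive equilibrium sets price equal to marginal cost: 78 − 1.5Q = 22 + 0.5Q, so Q = 28 and P = 36.
Monopoly sets MR = MC: 78 − 3Q = 22 + 0.5Q ⇒ Q = 16, P = 78 − 1.5·16 = 54.
CS = ½·(78 − 36)·28 = 588; PS = (36·28 − 22·28 − ½·0.5·28²) = 196; TS = 784.
CS = ½·(78 − 54)·16 = 192; PS = (54·16 − 22·16 − ½·0.5·16²) = 448; TS = 640.
DWL = 784 − 640 = 144.

DWL = 144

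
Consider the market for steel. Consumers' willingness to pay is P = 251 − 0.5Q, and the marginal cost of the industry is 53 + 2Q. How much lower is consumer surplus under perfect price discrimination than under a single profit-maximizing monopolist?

A monopolist chooses Q where MR = MC. MR = 251 − Q; setting this equal to 53 + 2Q gives Q = 66 and P = 218.
CS = ½·(251 − 218)·66 = 1089.
With perfect price discrimination, output is the efficient level Q = 79.2 (where demand meets MC), but every buyer pays their willingness to pay: CS = 0 and PS = total surplus.
CS = 0.
Change in consumer surplus: 0 − 1089 = −1089.

CS falls by 1089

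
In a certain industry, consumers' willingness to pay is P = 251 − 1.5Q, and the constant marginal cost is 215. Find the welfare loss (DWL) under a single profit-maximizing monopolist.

DWL = 108

Perfect competition: P = MC = 215, so 251 − 1.5Q = 215 and Q = 24.
A monopolist chooses Q where MR = MC. MR = 251 − 3Q; setting this equal to 215 gives Q = 12 and P = 233.
DWL is the triangle between Q = 12 and Q = 24: ½·(24 − 12)·(233 − 215) = 108.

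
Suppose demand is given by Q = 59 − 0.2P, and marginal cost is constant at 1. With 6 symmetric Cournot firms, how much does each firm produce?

q_i = 8.4

Inverting demand: P = 295 − 5Q.
Cournot with 6 identical firms: the symmetric best-response condition is 295 − 35q = 1. Each firm produces q = 8.4, total output Q = 50.4, price P = 43.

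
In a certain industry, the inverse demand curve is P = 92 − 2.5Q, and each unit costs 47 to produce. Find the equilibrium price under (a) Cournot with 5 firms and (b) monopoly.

Cournot: P = 54.5; Monopoly: P = 69.5

Cournot with 5 identical firms: the symmetric best-response condition is 92 − 15q = 47. Each firm produces q = 3, total output Q = 15, price P = 54.5.
The monopolist equates marginal revenue to marginal cost: 92 − 5Q = 47, so Q = 9. From demand, P = 69.5.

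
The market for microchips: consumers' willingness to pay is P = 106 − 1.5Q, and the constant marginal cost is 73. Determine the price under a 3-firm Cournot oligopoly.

Cournot with 3 identical firms: the symmetric best-response condition is 106 − 6q = 73. Each firm produces q = 5.5, total output Q = 16.5, price P = 81.25.

P = 81.25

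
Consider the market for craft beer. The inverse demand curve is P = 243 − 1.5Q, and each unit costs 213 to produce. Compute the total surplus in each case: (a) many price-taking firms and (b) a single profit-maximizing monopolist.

Competition: TS = 300; Monopoly: TS = 225

Competitive firms price at marginal cost: P = 213, giving Q = 20.
CS = ½·(243 − 213)·20 = 300; PS = (213 − 213)·20 = 0; TS = 300.
Monopoly sets MR = MC: 243 − 3Q = 213 ⇒ Q = 10, P = 243 − 1.5·10 = 228.
CS = ½·(243 − 228)·10 = 75; PS = (228 − 213)·10 = 150; TS = 225.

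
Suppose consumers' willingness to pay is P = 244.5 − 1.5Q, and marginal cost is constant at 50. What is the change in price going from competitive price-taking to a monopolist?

Price rises by 97.25

Competitive firms price at marginal cost: P = 50, giving Q = 389/3.
A monopolist chooses Q where MR = MC. MR = 244.5 − 3Q; setting this equal to 50 gives Q = 389/6 and P = 147.25.
Change in price: 147.25 − 50 = 97.25.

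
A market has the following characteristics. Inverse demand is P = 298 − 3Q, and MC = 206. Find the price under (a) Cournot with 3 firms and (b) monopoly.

Cournot: P = 229; Monopoly: P = 252

Cournot with 3 identical firms: the symmetric best-response condition is 298 − 12q = 206. Each firm produces q = 23/3, total output Q = 23, price P = 229.
The monopolist equates marginal revenue to marginal cost: 298 − 6Q = 206, so Q = 46/3. From demand, P = 252.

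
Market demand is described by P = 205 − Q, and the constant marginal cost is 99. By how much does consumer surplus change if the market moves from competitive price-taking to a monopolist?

Perfect competition: P = MC = 99, so 205 − Q = 99 and Q = 106.
CS = ½·(205 − 99)·106 = 5618.
The monopolist equates marginal revenue to marginal cost: 205 − 2Q = 99, so Q = 53. From demand, P = 152.
CS = ½·(205 − 152)·53 = 1404.5.
Change in consumer surplus: 1404.5 − 5618 = −4213.5.

CS falls by 4213.5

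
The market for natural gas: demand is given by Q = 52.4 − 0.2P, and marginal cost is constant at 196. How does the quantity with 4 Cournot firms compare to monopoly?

Inverting demand: P = 262 − 5Q.
In a 4-firm Cournot equilibrium, symmetry and the first-order condition give q = (262 − 196)/(25) = 2.64. So Q = 10.56 and P = 209.2.
Monopoly sets MR = MC: 262 − 10Q = 196 ⇒ Q = 6.6, P = 262 − 5·6.6 = 229.

Cournot: Q = 10.56; Monopoly: Q = 6.6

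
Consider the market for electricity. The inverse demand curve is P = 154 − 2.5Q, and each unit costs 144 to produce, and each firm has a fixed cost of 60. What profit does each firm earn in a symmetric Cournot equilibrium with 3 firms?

Cournot with 3 identical firms: the symmetric best-response condition is 154 − 10q = 144. Each firm produces q = 1, total output Q = 3, price P = 146.5.
Each firm's profit = (146.5 − 144)·1 − 60 = −57.5.

π_i = −57.5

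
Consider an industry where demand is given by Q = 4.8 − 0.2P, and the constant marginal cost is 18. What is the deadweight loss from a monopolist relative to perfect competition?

DWL = 0.9

Inverting demand: P = 24 − 5Q.
Competitive firms price at marginal cost: P = 18, giving Q = 1.2.
Monopoly sets MR = MC: 24 − 10Q = 18 ⇒ Q = 0.6, P = 24 − 5·0.6 = 21.
DWL is the triangle between Q = 0.6 and Q = 1.2: ½·(1.2 − 0.6)·(21 − 18) = 0.9.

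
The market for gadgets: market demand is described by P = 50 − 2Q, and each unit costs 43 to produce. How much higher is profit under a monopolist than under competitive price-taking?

Perfect competition: P = MC = 43, so 50 − 2Q = 43 and Q = 3.5.
Profit = (43 − 43)·3.5 = 0.
A monopolist chooses Q where MR = MC. MR = 50 − 4Q; setting this equal to 43 gives Q = 1.75 and P = 46.5.
Profit = (46.5 − 43)·1.75 = 6.125.
Change in profit: 6.125 − 0 = 6.125.

Profit rises by 6.125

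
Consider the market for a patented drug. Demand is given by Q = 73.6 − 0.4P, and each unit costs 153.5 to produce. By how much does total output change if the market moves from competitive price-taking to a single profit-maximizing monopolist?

Q falls by 6.1

Inverting demand: P = 184 − 2.5Q.
Competitive firms price at marginal cost: P = 153.5, giving Q = 12.2.
A monopolist chooses Q where MR = MC. MR = 184 − 5Q; setting this equal to 153.5 gives Q = 6.1 and P = 168.75.
Change in total output: 6.1 − 12.2 = −6.1.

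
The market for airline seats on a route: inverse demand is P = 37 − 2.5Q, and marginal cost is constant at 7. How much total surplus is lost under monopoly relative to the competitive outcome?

DWL = 45

Under competition P = MC = 7, so Q = (37 − 7)/2.5 = 12.
Monopoly sets MR = MC: 37 − 5Q = 7 ⇒ Q = 6, P = 37 − 2.5·6 = 22.
DWL is the triangle between Q = 6 and Q = 12: ½·(12 − 6)·(22 − 7) = 45.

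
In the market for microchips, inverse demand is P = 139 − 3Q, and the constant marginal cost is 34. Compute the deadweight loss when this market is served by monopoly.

Competitive firms price at marginal cost: P = 34, giving Q = 35.
A monopolist chooses Q where MR = MC. MR = 139 − 6Q; setting this equal to 34 gives Q = 17.5 and P = 86.5.
DWL is the triangle between Q = 17.5 and Q = 35: ½·(35 − 17.5)·(86.5 − 34) = 459.375.

DWL = 459.375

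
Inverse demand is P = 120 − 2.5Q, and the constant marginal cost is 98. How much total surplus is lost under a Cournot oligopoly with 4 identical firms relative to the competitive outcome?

DWL = 3.872

Under competition P = MC = 98, so Q = (120 − 98)/2.5 = 8.8.
Cournot with 4 identical firms: the symmetric best-response condition is 120 − 12.5q = 98. Each firm produces q = 1.76, total output Q = 7.04, price P = 102.4.
DWL is the triangle between Q = 7.04 and Q = 8.8: ½·(8.8 − 7.04)·(102.4 − 98) = 3.872.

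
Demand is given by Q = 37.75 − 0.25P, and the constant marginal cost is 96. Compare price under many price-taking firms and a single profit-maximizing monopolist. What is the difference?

Inverting demand: P = 151 − 4Q.
Under competition P = MC = 96, so Q = (151 − 96)/4 = 13.75.
The monopolist equates marginal revenue to marginal cost: 151 − 8Q = 96, so Q = 6.875. From demand, P = 123.5.
Change in price: 123.5 − 96 = 27.5.

P rises by 27.5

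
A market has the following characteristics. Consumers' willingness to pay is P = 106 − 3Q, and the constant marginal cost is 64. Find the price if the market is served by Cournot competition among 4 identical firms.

Cournot with 4 identical firms: the symmetric best-response condition is 106 − 15q = 64. Each firm produces q = 2.8, total output Q = 11.2, price P = 72.4.

P = 72.4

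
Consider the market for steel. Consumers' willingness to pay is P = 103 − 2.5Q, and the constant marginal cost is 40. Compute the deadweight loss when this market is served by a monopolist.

DWL = 198.45

Competitive firms price at marginal cost: P = 40, giving Q = 25.2.
Monopoly sets MR = MC: 103 − 5Q = 40 ⇒ Q = 12.6, P = 103 − 2.5·12.6 = 71.5.
DWL is the triangle between Q = 12.6 and Q = 25.2: ½·(25.2 − 12.6)·(71.5 − 40) = 198.45.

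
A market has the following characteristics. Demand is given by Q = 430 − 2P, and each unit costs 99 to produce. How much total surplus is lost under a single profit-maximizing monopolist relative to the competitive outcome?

Inverting demand: P = 215 − 0.5Q.
Under competition P = MC = 99, so Q = (215 − 99)/0.5 = 232.
The monopolist equates marginal revenue to marginal cost: 215 − Q = 99, so Q = 116. From demand, P = 157.
DWL is the triangle between Q = 116 and Q = 232: ½·(232 − 116)·(157 − 99) = 3364.

DWL = 3364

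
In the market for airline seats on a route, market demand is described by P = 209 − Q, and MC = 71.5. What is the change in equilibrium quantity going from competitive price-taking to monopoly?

Perfect competition: P = MC = 71.5, so 209 − Q = 71.5 and Q = 137.5.
The monopolist equates marginal revenue to marginal cost: 209 − 2Q = 71.5, so Q = 68.75. From demand, P = 140.25.
Change in equilibrium quantity: 68.75 − 137.5 = −68.75.

Equilibrium quantity falls by 68.75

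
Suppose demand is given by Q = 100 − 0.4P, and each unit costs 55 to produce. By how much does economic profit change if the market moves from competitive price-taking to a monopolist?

Economic profit rises by 3802.5

Inverting demand: P = 250 − 2.5Q.
Perfect competition: P = MC = 55, so 250 − 2.5Q = 55 and Q = 78.
Profit = (55 − 55)·78 = 0.
Monopoly sets MR = MC: 250 − 5Q = 55 ⇒ Q = 39, P = 250 − 2.5·39 = 152.5.
Profit = (152.5 − 55)·39 = 3802.5.
Change in economic profit: 3802.5 − 0 = 3802.5.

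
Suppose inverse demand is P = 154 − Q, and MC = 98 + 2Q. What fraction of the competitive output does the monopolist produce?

Q_m/Q_c = 0.75

The monopolist equates marginal revenue to marginal cost: 154 − 2Q = 98 + 2Q, so Q = 14. From demand, P = 140.
Under competition P = MC: 154 − Q = 98 + 2Q ⇒ Q = 56/3, P = 406/3.
Ratio Q_m/Q_c = 14/(56/3) = 0.75.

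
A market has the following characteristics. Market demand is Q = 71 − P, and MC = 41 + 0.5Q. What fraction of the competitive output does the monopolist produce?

Q_m/Q_c = 0.6

Inverting demand: P = 71 − Q.
The monopolist equates marginal revenue to marginal cost: 71 − 2Q = 41 + 0.5Q, so Q = 12. From demand, P = 59.
Under competition P = MC: 71 − Q = 41 + 0.5Q ⇒ Q = 20, P = 51.
Ratio Q_m/Q_c = 12/20 = 0.6.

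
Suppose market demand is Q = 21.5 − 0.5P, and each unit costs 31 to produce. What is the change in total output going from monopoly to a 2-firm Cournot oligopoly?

Q rises by 1

Inverting demand: P = 43 − 2Q.
Monopoly sets MR = MC: 43 − 4Q = 31 ⇒ Q = 3, P = 43 − 2·3 = 37.
Cournot with 2 identical firms: the symmetric best-response condition is 43 − 6q = 31. Each firm produces q = 2, total output Q = 4, price P = 35.
Change in total output: 4 − 3 = 1.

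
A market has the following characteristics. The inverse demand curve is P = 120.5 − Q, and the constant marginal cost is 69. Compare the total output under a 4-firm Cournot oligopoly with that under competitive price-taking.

Cournot: Q = 41.2; Competition: Q = 51.5

With 4 symmetric Cournot firms, each firm's FOC gives 120.5 − 5q = 69, so q = 10.3, Q = 4·10.3 = 41.2, and P = 79.3.
Perfect competition: P = MC = 69, so 120.5 − Q = 69 and Q = 51.5.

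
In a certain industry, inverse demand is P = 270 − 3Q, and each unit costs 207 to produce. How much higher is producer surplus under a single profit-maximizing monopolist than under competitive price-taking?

Under competition P = MC = 207, so Q = (270 − 207)/3 = 21.
PS = (207 − 207)·21 = 0.
Monopoly sets MR = MC: 270 − 6Q = 207 ⇒ Q = 10.5, P = 270 − 3·10.5 = 238.5.
PS = (238.5 − 207)·10.5 = 330.75.
Change in producer surplus: 330.75 − 0 = 330.75.

Producer surplus rises by 330.75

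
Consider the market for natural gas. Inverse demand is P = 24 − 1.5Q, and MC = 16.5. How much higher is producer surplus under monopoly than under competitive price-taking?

Producer surplus rises by 9.375

Under competition P = MC = 16.5, so Q = (24 − 16.5)/1.5 = 5.
PS = (16.5 − 16.5)·5 = 0.
A monopolist chooses Q where MR = MC. MR = 24 − 3Q; setting this equal to 16.5 gives Q = 2.5 and P = 20.25.
PS = (20.25 − 16.5)·2.5 = 9.375.
Change in producer surplus: 9.375 − 0 = 9.375.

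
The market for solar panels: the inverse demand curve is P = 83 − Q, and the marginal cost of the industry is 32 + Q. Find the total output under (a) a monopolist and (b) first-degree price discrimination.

Monopoly: Q = 17; Perfect PD: Q = 25.5

The monopolist equates marginal revenue to marginal cost: 83 − 2Q = 32 + Q, so Q = 17. From demand, P = 66.
A perfectly discriminating monopolist sells every unit with P(Q) ≥ MC(Q), so output equals the competitive quantity Q = 25.5. Each buyer pays their reservation price, so CS = 0 and the firm captures all surplus.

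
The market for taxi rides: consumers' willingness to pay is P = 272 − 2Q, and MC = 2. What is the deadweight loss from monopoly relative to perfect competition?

Competitive firms price at marginal cost: P = 2, giving Q = 135.
The monopolist equates marginal revenue to marginal cost: 272 − 4Q = 2, so Q = 67.5. From demand, P = 137.
DWL is the triangle between Q = 67.5 and Q = 135: ½·(135 − 67.5)·(137 − 2) = 4556.25.

DWL = 4556.25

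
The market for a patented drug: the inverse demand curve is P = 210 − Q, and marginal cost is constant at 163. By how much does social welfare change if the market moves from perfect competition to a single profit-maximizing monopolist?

Social welfare falls by 276.125

Perfect competition: P = MC = 163, so 210 − Q = 163 and Q = 47.
CS = ½·(210 − 163)·47 = 1104.5; PS = (163 − 163)·47 = 0; TS = 1104.5.
A monopolist chooses Q where MR = MC. MR = 210 − 2Q; setting this equal to 163 gives Q = 23.5 and P = 186.5.
CS = ½·(210 − 186.5)·23.5 = 276.125; PS = (186.5 − 163)·23.5 = 552.25; TS = 828.375.
Change in social welfare: 828.375 − 1104.5 = −276.125.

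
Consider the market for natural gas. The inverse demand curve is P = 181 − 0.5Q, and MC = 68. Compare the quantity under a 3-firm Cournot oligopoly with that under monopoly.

Cournot with 3 identical firms: the symmetric best-response condition is 181 − 2q = 68. Each firm produces q = 56.5, total output Q = 169.5, price P = 96.25.
The monopolist equates marginal revenue to marginal cost: 181 − Q = 68, so Q = 113. From demand, P = 124.5.

Cournot: Q = 169.5; Monopoly: Q = 113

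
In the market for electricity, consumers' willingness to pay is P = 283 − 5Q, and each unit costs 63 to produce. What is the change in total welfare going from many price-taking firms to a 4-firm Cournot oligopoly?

TS falls by 193.6

Under competition P = MC = 63, so Q = (283 − 63)/5 = 44.
CS = ½·(283 − 63)·44 = 4840; PS = (63 − 63)·44 = 0; TS = 4840.
Cournot with 4 identical firms: the symmetric best-response condition is 283 − 25q = 63. Each firm produces q = 8.8, total output Q = 35.2, price P = 107.
CS = ½·(283 − 107)·35.2 = 3097.6; PS = (107 − 63)·35.2 = 1548.8; TS = 4646.4.
Change in total welfare: 4646.4 − 4840 = −193.6.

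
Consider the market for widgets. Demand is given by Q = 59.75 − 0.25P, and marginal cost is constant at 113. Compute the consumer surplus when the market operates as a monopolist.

Inverting demand: P = 239 − 4Q.
The monopolist equates marginal revenue to marginal cost: 239 − 8Q = 113, so Q = 15.75. From demand, P = 176.
CS = ½·(239 − 176)·15.75 = 496.125.

CS = 496.125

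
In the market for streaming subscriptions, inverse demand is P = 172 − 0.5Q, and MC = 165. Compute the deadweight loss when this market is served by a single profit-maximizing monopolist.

Under competition P = MC = 165, so Q = (172 − 165)/0.5 = 14.
Monopoly sets MR = MC: 172 − Q = 165 ⇒ Q = 7, P = 172 − 0.5·7 = 168.5.
DWL is the triangle between Q = 7 and Q = 14: ½·(14 − 7)·(168.5 − 165) = 12.25.

DWL = 12.25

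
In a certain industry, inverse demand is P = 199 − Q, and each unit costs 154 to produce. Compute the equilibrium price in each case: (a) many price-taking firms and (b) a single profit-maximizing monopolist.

Under competition P = MC = 154, so Q = (199 − 154)/1 = 45.
A monopolist chooses Q where MR = MC. MR = 199 − 2Q; setting this equal to 154 gives Q = 22.5 and P = 176.5.

Competition: P = 154; Monopoly: P = 176.5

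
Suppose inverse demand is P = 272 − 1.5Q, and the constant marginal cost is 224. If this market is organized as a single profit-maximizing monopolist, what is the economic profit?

Profit = 384

Monopoly sets MR = MC: 272 − 3Q = 224 ⇒ Q = 16, P = 272 − 1.5·16 = 248.
Profit = (248 − 224)·16 = 384.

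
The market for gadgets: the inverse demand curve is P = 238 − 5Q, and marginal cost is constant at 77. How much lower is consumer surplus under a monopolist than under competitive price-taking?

Consumer surplus falls by 1944.075

Perfect competition: P = MC = 77, so 238 − 5Q = 77 and Q = 32.2.
CS = ½·(238 − 77)·32.2 = 2592.1.
Monopoly sets MR = MC: 238 − 10Q = 77 ⇒ Q = 16.1, P = 238 − 5·16.1 = 157.5.
CS = ½·(238 − 157.5)·16.1 = 648.025.
Change in consumer surplus: 648.025 − 2592.1 = −1944.075.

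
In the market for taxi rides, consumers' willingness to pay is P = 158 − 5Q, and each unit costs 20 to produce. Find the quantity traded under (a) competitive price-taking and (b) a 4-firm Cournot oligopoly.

Competitive firms price at marginal cost: P = 20, giving Q = 27.6.
With 4 symmetric Cournot firms, each firm's FOC gives 158 − 25q = 20, so q = 5.52, Q = 4·5.52 = 22.08, and P = 47.6.

Competition: Q = 27.6; Cournot: Q = 22.08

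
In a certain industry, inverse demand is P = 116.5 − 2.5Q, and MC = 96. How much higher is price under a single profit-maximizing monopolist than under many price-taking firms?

Price rises by 10.25

Perfect competition: P = MC = 96, so 116.5 − 2.5Q = 96 and Q = 8.2.
A monopolist chooses Q where MR = MC. MR = 116.5 − 5Q; setting this equal to 96 gives Q = 4.1 and P = 106.25.
Change in price: 106.25 − 96 = 10.25.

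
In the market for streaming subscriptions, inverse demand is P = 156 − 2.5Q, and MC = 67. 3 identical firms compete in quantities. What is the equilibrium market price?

P = 89.25

With 3 symmetric Cournot firms, each firm's FOC gives 156 − 10q = 67, so q = 8.9, Q = 3·8.9 = 26.7, and P = 89.25.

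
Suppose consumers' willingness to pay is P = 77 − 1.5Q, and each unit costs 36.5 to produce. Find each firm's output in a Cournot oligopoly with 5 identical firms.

In a 5-firm Cournot equilibrium, symmetry and the first-order condition give q = (77 − 36.5)/(9) = 4.5. So Q = 22.5 and P = 43.25.

q_i = 4.5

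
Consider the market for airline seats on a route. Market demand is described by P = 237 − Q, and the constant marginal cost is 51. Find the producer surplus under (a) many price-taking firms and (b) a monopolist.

Perfect competition: P = MC = 51, so 237 − Q = 51 and Q = 186.
PS = (51 − 51)·186 = 0.
Monopoly sets MR = MC: 237 − 2Q = 51 ⇒ Q = 93, P = 237 − 93 = 144.
PS = (144 − 51)·93 = 8649.

Competition: PS = 0; Monopoly: PS = 8649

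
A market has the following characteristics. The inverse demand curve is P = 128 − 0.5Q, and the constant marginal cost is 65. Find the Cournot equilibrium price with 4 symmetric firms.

P = 77.6

Cournot with 4 identical firms: the symmetric best-response condition is 128 − 2.5q = 65. Each firm produces q = 25.2, total output Q = 100.8, price P = 77.6.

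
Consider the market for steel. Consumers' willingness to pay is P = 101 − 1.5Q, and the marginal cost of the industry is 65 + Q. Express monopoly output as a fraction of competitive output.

Q_m/Q_c = 0.625

A monopolist chooses Q where MR = MC. MR = 101 − 3Q; setting this equal to 65 + Q gives Q = 9 and P = 87.5.
Competitive equilibrium sets price equal to marginal cost: 101 − 1.5Q = 65 + Q, so Q = 14.4 and P = 79.4.
Ratio Q_m/Q_c = 9/14.4 = 0.625.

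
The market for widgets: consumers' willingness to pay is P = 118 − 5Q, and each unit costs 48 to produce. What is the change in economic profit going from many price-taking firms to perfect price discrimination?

Under competition P = MC = 48, so Q = (118 − 48)/5 = 14.
Profit = (48 − 48)·14 = 0.
Under first-degree price discrimination the firm charges each unit its demand price and produces up to where P = MC, i.e. Q = 14. Consumer surplus is zero; producer surplus equals total surplus.
PS equals the full surplus area, 490. Profit = 490 = 490.
Change in economic profit: 490 − 0 = 490.

Economic profit rises by 490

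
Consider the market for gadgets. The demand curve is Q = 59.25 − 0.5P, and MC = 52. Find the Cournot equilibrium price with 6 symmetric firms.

P = 61.5

Inverting demand: P = 118.5 − 2Q.
In a 6-firm Cournot equilibrium, symmetry and the first-order condition give q = (118.5 − 52)/(14) = 4.75. So Q = 28.5 and P = 61.5.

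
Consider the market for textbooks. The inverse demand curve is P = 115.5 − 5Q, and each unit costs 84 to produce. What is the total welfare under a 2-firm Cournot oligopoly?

TS = 88.2

In a 2-firm Cournot equilibrium, symmetry and the first-order condition give q = (115.5 − 84)/(15) = 2.1. So Q = 4.2 and P = 94.5.
CS = ½·(115.5 − 94.5)·4.2 = 44.1; PS = (94.5 − 84)·4.2 = 44.1; TS = 88.2.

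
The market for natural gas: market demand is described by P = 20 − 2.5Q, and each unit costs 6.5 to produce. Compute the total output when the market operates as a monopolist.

Q = 2.7

A monopolist chooses Q where MR = MC. MR = 20 − 5Q; setting this equal to 6.5 gives Q = 2.7 and P = 13.25.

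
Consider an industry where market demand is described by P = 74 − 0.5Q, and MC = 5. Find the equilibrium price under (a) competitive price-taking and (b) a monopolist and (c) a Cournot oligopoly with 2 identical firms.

Competition: P = 5; Monopoly: P = 39.5; Cournot: P = 28

Under competition P = MC = 5, so Q = (74 − 5)/0.5 = 138.
The monopolist equates marginal revenue to marginal cost: 74 − Q = 5, so Q = 69. From demand, P = 39.5.
With 2 symmetric Cournot firms, each firm's FOC gives 74 − 1.5q = 5, so q = 46, Q = 2·46 = 92, and P = 28.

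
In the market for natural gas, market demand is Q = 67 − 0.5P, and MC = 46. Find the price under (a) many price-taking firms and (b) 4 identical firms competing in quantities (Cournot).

Inverting demand: P = 134 − 2Q.
Perfect competition: P = MC = 46, so 134 − 2Q = 46 and Q = 44.
With 4 symmetric Cournot firms, each firm's FOC gives 134 − 10q = 46, so q = 8.8, Q = 4·8.8 = 35.2, and P = 63.6.

Competition: P = 46; Cournot: P = 63.6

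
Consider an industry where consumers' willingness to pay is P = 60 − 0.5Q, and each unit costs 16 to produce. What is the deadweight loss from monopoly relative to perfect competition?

DWL = 484

Perfect competition: P = MC = 16, so 60 − 0.5Q = 16 and Q = 88.
Monopoly sets MR = MC: 60 − Q = 16 ⇒ Q = 44, P = 60 − 0.5·44 = 38.
DWL is the triangle between Q = 44 and Q = 88: ½·(88 − 44)·(38 − 16) = 484.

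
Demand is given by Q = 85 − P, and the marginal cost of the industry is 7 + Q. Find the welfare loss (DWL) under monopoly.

Inverting demand: P = 85 − Q.
Competitive equilibrium sets price equal to marginal cost: 85 − Q = 7 + Q, so Q = 39 and P = 46.
Monopoly sets MR = MC: 85 − 2Q = 7 + Q ⇒ Q = 26, P = 85 − 26 = 59.
CS = ½·(85 − 46)·39 = 760.5; PS = (46·39 − 7·39 − ½·1·39²) = 760.5; TS = 1521.
CS = ½·(85 − 59)·26 = 338; PS = (59·26 − 7·26 − ½·1·26²) = 1014; TS = 1352.
DWL = 1521 − 1352 = 169.

DWL = 169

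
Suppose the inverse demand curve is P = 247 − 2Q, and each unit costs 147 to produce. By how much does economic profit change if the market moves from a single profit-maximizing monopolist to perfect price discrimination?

Economic profit rises by 1250

A monopolist chooses Q where MR = MC. MR = 247 − 4Q; setting this equal to 147 gives Q = 25 and P = 197.
Profit = (197 − 147)·25 = 1250.
With perfect price discrimination, output is the efficient level Q = 50 (where demand meets MC), but every buyer pays their willingness to pay: CS = 0 and PS = total surplus.
PS equals the full surplus area, 2500. Profit = 2500 = 2500.
Change in economic profit: 2500 − 1250 = 1250.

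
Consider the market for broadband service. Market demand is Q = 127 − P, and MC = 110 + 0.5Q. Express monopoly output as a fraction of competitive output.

Inverting demand: P = 127 − Q.
Monopoly sets MR = MC: 127 − 2Q = 110 + 0.5Q ⇒ Q = 6.8, P = 127 − 6.8 = 120.2.
Competitive equilibrium sets price equal to marginal cost: 127 − Q = 110 + 0.5Q, so Q = 34/3 and P = 347/3.
Ratio Q_m/Q_c = 6.8/(34/3) = 0.6.

Q_m/Q_c = 0.6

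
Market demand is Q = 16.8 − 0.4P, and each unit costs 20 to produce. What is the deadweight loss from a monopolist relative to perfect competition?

DWL = 24.2

Inverting demand: P = 42 − 2.5Q.
Perfect competition: P = MC = 20, so 42 − 2.5Q = 20 and Q = 8.8.
The monopolist equates marginal revenue to marginal cost: 42 − 5Q = 20, so Q = 4.4. From demand, P = 31.
DWL is the triangle between Q = 4.4 and Q = 8.8: ½·(8.8 − 4.4)·(31 − 20) = 24.2.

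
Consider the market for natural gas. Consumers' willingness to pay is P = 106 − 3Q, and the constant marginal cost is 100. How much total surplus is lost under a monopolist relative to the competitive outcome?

Perfect competition: P = MC = 100, so 106 − 3Q = 100 and Q = 2.
The monopolist equates marginal revenue to marginal cost: 106 − 6Q = 100, so Q = 1. From demand, P = 103.
DWL is the triangle between Q = 1 and Q = 2: ½·(2 − 1)·(103 − 100) = 1.5.

DWL = 1.5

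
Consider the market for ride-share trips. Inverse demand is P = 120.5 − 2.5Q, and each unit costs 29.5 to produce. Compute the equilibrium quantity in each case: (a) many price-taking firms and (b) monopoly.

Competition: Q = 36.4; Monopoly: Q = 18.2

Competitive firms price at marginal cost: P = 29.5, giving Q = 36.4.
The monopolist equates marginal revenue to marginal cost: 120.5 − 5Q = 29.5, so Q = 18.2. From demand, P = 75.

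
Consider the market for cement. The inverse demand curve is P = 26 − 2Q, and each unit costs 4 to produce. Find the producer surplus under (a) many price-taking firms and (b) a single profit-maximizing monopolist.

Competition: PS = 0; Monopoly: PS = 60.5

Competitive firms price at marginal cost: P = 4, giving Q = 11.
PS = (4 − 4)·11 = 0.
Monopoly sets MR = MC: 26 − 4Q = 4 ⇒ Q = 5.5, P = 26 − 2·5.5 = 15.
PS = (15 − 4)·5.5 = 60.5.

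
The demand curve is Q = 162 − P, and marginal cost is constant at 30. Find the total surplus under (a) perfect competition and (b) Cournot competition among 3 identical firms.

Inverting demand: P = 162 − Q.
Under competition P = MC = 30, so Q = (162 − 30)/1 = 132.
CS = ½·(162 − 30)·132 = 8712; PS = (30 − 30)·132 = 0; TS = 8712.
In a 3-firm Cournot equilibrium, symmetry and the first-order condition give q = (162 − 30)/(4) = 33. So Q = 99 and P = 63.
CS = ½·(162 − 63)·99 = 4900.5; PS = (63 − 30)·99 = 3267; TS = 8167.5.

Competition: TS = 8712; Cournot: TS = 8167.5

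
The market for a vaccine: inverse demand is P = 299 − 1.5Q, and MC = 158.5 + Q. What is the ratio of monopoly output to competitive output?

Q_m/Q_c = 0.625

The monopolist equates marginal revenue to marginal cost: 299 − 3Q = 158.5 + Q, so Q = 35.125. From demand, P = 3941/16.
Competitive equilibrium sets price equal to marginal cost: 299 − 1.5Q = 158.5 + Q, so Q = 56.2 and P = 214.7.
Ratio Q_m/Q_c = 35.125/56.2 = 0.625.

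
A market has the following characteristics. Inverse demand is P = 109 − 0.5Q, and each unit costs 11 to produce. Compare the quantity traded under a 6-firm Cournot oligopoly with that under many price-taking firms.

Cournot with 6 identical firms: the symmetric best-response condition is 109 − 3.5q = 11. Each firm produces q = 28, total output Q = 168, price P = 25.
Competitive firms price at marginal cost: P = 11, giving Q = 196.

Cournot: Q = 168; Competition: Q = 196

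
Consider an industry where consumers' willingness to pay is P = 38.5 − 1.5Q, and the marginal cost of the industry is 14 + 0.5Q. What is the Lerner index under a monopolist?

A monopolist chooses Q where MR = MC. MR = 38.5 − 3Q; setting this equal to 14 + 0.5Q gives Q = 7 and P = 28.
Lerner index = (P − MC)/P = (28 − 17.5)/28 = 0.375.

Lerner index = 0.375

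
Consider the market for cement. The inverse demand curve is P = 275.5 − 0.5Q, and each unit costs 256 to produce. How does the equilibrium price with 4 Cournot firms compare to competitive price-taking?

Cournot: P = 259.9; Competition: P = 256

Cournot with 4 identical firms: the symmetric best-response condition is 275.5 − 2.5q = 256. Each firm produces q = 7.8, total output Q = 31.2, price P = 259.9.
Under competition P = MC = 256, so Q = (275.5 − 256)/0.5 = 39.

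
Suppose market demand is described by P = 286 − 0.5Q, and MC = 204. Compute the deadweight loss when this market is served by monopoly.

Under competition P = MC = 204, so Q = (286 − 204)/0.5 = 164.
The monopolist equates marginal revenue to marginal cost: 286 − Q = 204, so Q = 82. From demand, P = 245.
DWL is the triangle between Q = 82 and Q = 164: ½·(164 − 82)·(245 − 204) = 1681.

DWL = 1681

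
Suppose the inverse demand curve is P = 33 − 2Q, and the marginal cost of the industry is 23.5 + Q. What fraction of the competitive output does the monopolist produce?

The monopolist equates marginal revenue to marginal cost: 33 − 4Q = 23.5 + Q, so Q = 1.9. From demand, P = 29.2.
Under competition P = MC: 33 − 2Q = 23.5 + Q ⇒ Q = 19/6, P = 80/3.
Ratio Q_m/Q_c = 1.9/(19/6) = 0.6.

Q_m/Q_c = 0.6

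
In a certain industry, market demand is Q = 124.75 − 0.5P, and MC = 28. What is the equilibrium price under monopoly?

P = 138.75

Inverting demand: P = 249.5 − 2Q.
Monopoly sets MR = MC: 249.5 − 4Q = 28 ⇒ Q = 55.375, P = 249.5 − 2·55.375 = 138.75.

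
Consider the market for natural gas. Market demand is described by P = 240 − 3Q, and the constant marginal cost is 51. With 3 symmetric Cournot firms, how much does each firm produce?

In a 3-firm Cournot equilibrium, symmetry and the first-order condition give q = (240 − 51)/(12) = 15.75. So Q = 47.25 and P = 98.25.

q_i = 15.75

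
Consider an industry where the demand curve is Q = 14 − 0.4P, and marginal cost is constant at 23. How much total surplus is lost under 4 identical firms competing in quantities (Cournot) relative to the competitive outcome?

DWL = 1.152

Inverting demand: P = 35 − 2.5Q.
Competitive firms price at marginal cost: P = 23, giving Q = 4.8.
With 4 symmetric Cournot firms, each firm's FOC gives 35 − 12.5q = 23, so q = 0.96, Q = 4·0.96 = 3.84, and P = 25.4.
DWL is the triangle between Q = 3.84 and Q = 4.8: ½·(4.8 − 3.84)·(25.4 − 23) = 1.152.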